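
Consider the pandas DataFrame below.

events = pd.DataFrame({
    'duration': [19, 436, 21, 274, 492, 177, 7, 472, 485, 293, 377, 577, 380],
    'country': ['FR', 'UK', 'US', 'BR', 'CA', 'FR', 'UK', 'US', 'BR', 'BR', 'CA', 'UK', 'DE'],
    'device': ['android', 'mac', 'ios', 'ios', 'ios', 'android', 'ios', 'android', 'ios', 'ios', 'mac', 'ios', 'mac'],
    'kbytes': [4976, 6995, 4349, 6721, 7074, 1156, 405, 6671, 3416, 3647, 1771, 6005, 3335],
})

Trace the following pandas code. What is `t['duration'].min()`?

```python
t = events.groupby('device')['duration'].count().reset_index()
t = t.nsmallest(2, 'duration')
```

3

group by device, count of duration:
device
android    3
ios        7
mac        3
Name: duration, dtype: int64
reset_index():
    device  duration
0  android         3
1      ios         7
2      mac         3
take 2 rows with smallest duration:
    device  duration
0  android         3
2      mac         3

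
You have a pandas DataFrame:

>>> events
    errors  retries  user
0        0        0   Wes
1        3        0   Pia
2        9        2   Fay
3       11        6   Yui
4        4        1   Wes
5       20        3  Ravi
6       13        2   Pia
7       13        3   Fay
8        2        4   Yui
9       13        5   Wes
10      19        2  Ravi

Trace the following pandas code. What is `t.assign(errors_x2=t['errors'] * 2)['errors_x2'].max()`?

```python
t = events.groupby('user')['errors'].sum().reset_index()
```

group by user, sum of errors:
user
Fay     22
Pia     16
Ravi    39
Wes     17
Yui     13
Name: errors, dtype: int64
reset_index():
   user  errors
0   Fay      22
1   Pia      16
2  Ravi      39
3   Wes      17
4   Yui      13
add column errors_x2 = t['errors'] * 2:
   user  errors  errors_x2
0   Fay      22         44
1   Pia      16         32
2  Ravi      39         78
3   Wes      17         34
4   Yui      13         26
Hence 78.

78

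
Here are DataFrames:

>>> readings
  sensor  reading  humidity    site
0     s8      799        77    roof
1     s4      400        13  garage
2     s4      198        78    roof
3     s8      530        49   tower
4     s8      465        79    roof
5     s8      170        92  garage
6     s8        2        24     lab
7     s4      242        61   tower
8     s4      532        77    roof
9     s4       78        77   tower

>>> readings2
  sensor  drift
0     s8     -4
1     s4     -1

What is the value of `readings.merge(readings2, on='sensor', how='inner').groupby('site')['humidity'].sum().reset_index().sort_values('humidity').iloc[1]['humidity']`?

105

merge on 'sensor' (how='inner') → 10 rows:
  sensor  reading  humidity    site  drift
0     s8      799        77    roof     -4
1     s4      400        13  garage     -1
2     s4      198        78    roof     -1
3     s8      530        49   tower     -4
4     s8      465        79    roof     -4
5     s8      170        92  garage     -4
6     s8        2        24     lab     -4
7     s4      242        61   tower     -1
8     s4      532        77    roof     -1
9     s4       78        77   tower     -1
group by site, sum of humidity:
site
garage    105
lab        24
roof      311
tower     187
Name: humidity, dtype: int64
reset_index():
     site  humidity
0  garage       105
1     lab        24
2    roof       311
3   tower       187
sort by humidity:
     site  humidity
1     lab        24
0  garage       105
3   tower       187
2    roof       311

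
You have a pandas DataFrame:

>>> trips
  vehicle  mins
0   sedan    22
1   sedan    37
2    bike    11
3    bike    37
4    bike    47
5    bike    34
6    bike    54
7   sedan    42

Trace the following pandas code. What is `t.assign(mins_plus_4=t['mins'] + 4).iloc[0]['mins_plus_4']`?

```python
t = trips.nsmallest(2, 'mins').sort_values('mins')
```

15

take 2 rows with smallest mins:
  vehicle  mins
2    bike    11
0   sedan    22
sort by mins:
  vehicle  mins
2    bike    11
0   sedan    22
add column mins_plus_4 = t['mins'] + 4:
  vehicle  mins  mins_plus_4
2    bike    11           15
0   sedan    22           26
So iloc[0]['mins_plus_4'] = 15.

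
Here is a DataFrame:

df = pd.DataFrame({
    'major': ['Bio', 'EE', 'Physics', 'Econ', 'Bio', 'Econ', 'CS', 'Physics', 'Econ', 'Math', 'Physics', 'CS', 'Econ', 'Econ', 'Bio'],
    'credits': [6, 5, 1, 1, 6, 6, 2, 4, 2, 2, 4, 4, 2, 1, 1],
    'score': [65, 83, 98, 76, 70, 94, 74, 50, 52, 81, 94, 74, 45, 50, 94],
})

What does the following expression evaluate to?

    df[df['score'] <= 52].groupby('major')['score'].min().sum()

filter rows where score <= 52:
      major  credits  score
7   Physics        4     50
8      Econ        2     52
12     Econ        2     45
13     Econ        1     50
group by major, min of score:
major
Econ       45
Physics    50
Name: score, dtype: int64
Reading off the sum of the resulting series, we get 95.

95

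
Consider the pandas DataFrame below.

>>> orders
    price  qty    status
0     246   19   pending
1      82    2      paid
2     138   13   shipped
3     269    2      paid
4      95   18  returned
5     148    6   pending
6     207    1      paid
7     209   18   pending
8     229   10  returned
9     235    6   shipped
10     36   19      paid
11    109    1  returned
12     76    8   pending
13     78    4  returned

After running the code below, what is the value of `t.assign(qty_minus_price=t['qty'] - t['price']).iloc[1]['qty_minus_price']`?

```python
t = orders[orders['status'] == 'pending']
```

-142

filter rows where status == 'pending':
    price  qty   status
0     246   19  pending
5     148    6  pending
7     209   18  pending
12     76    8  pending
add column qty_minus_price = t['qty'] - t['price']:
    price  qty   status  qty_minus_price
0     246   19  pending             -227
5     148    6  pending             -142
7     209   18  pending             -191
12     76    8  pending              -68
The value at position 1, column 'qty_minus_price' is -142.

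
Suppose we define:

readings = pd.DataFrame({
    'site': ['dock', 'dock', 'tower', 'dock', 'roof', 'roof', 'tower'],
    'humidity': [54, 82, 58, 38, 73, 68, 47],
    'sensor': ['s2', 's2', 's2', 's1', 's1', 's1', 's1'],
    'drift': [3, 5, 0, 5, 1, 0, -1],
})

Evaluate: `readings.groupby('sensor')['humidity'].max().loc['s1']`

group by sensor, max of humidity:
sensor
s1    73
s2    82
Name: humidity, dtype: int64
So loc['s1'] = 73.

73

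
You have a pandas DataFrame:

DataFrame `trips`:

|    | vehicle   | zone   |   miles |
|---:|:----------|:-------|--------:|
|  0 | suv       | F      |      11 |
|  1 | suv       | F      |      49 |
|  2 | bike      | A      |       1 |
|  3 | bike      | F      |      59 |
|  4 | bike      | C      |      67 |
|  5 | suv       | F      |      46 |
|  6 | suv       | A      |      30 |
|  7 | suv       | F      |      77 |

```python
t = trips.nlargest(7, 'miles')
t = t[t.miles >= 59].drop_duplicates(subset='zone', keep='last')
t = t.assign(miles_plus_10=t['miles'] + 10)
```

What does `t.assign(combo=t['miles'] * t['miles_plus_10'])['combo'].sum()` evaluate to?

9230

take 7 rows with largest miles:
  vehicle zone  miles
7     suv    F     77
4    bike    C     67
3    bike    F     59
1     suv    F     49
5     suv    F     46
6     suv    A     30
0     suv    F     11
filter rows where miles >= 59:
  vehicle zone  miles
7     suv    F     77
4    bike    C     67
3    bike    F     59
drop duplicate zone (keep=last):
  vehicle zone  miles
4    bike    C     67
3    bike    F     59
add column miles_plus_10 = t['miles'] + 10:
  vehicle zone  miles  miles_plus_10
4    bike    C     67             77
3    bike    F     59             69
add column combo = t['miles'] * t['miles_plus_10']:
  vehicle zone  miles  miles_plus_10  combo
4    bike    C     67             77   5159
3    bike    F     59             69   4071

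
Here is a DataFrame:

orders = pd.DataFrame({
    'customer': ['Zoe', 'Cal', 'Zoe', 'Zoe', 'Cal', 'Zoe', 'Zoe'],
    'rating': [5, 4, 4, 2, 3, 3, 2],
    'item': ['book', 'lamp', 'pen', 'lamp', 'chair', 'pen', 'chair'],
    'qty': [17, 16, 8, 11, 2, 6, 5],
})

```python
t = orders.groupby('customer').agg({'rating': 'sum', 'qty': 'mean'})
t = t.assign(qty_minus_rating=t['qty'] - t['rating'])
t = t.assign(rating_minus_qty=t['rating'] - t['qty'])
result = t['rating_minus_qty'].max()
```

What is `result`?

6.6

group by customer: sum(rating), mean(qty):
          rating  qty
customer             
Cal            7  9.0
Zoe           16  9.4
add column qty_minus_rating = t['qty'] - t['rating']:
          rating  qty  qty_minus_rating
customer                               
Cal            7  9.0               2.0
Zoe           16  9.4              -6.6
add column rating_minus_qty = t['rating'] - t['qty']:
          rating  qty  qty_minus_rating  rating_minus_qty
customer                                                 
Cal            7  9.0               2.0              -2.0
Zoe           16  9.4              -6.6               6.6
The max of column 'rating_minus_qty' is 6.6.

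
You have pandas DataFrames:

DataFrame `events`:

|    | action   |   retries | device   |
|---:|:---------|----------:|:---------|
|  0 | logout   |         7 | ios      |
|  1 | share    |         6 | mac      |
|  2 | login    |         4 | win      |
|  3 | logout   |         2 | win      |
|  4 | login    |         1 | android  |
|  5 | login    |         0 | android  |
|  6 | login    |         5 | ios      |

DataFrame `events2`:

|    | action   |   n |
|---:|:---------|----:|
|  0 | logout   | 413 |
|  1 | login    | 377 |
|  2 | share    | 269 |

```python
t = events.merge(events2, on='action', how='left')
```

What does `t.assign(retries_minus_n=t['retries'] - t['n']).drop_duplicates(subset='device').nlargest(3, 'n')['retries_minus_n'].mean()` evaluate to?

merge on 'action' (how='left') → 7 rows:
   action  retries   device    n
0  logout        7      ios  413
1   share        6      mac  269
2   login        4      win  377
3  logout        2      win  413
4   login        1  android  377
5   login        0  android  377
6   login        5      ios  377
add column retries_minus_n = t['retries'] - t['n']:
   action  retries   device    n  retries_minus_n
0  logout        7      ios  413             -406
1   share        6      mac  269             -263
2   login        4      win  377             -373
3  logout        2      win  413             -411
4   login        1  android  377             -376
5   login        0  android  377             -377
6   login        5      ios  377             -372
drop duplicate device (keep=first):
   action  retries   device    n  retries_minus_n
0  logout        7      ios  413             -406
1   share        6      mac  269             -263
2   login        4      win  377             -373
4   login        1  android  377             -376
take 3 rows with largest n:
   action  retries   device    n  retries_minus_n
0  logout        7      ios  413             -406
2   login        4      win  377             -373
4   login        1  android  377             -376

-385.0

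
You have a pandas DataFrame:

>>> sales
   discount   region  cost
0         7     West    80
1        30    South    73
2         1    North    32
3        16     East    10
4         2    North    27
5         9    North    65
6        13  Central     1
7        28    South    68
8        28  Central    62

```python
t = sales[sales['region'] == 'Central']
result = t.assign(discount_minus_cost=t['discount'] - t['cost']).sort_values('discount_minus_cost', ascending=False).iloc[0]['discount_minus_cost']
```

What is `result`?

12

filter rows where region == 'Central':
   discount   region  cost
6        13  Central     1
8        28  Central    62
add column discount_minus_cost = t['discount'] - t['cost']:
   discount   region  cost  discount_minus_cost
6        13  Central     1                   12
8        28  Central    62                  -34
sort by discount_minus_cost descending:
   discount   region  cost  discount_minus_cost
6        13  Central     1                   12
8        28  Central    62                  -34
Hence 12.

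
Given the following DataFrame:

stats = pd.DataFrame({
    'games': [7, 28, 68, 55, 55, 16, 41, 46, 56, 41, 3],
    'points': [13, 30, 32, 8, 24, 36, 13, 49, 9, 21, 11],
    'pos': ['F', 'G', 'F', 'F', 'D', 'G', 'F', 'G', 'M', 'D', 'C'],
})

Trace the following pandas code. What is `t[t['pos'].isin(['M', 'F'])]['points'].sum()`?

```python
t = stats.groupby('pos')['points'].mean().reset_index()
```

25.5

group by pos, mean of points:
pos
C    11.000000
D    22.500000
F    16.500000
G    38.333333
M     9.000000
Name: points, dtype: float64
reset_index():
  pos     points
0   C  11.000000
1   D  22.500000
2   F  16.500000
3   G  38.333333
4   M   9.000000
filter rows where pos in ['M', 'F']:
  pos  points
2   F    16.5
4   M     9.0
Reading off the sum of column 'points', we get 25.5.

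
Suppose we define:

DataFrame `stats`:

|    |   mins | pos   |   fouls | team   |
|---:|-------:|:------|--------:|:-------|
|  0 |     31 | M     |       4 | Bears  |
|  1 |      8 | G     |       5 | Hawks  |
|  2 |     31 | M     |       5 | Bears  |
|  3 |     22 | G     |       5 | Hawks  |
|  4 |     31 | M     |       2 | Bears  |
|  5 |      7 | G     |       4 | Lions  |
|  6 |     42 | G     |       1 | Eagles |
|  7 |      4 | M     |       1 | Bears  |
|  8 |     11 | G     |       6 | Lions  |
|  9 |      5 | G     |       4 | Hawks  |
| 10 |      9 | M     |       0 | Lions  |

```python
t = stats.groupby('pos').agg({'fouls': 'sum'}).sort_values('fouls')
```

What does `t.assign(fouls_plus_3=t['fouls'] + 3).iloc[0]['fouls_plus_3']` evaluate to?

15

group by pos, sum of fouls:
     fouls
pos       
G       25
M       12
sort by fouls:
     fouls
pos       
M       12
G       25
add column fouls_plus_3 = t['fouls'] + 3:
     fouls  fouls_plus_3
pos                     
M       12            15
G       25            28
Taking the value at position 0, column 'fouls_plus_3' gives 15.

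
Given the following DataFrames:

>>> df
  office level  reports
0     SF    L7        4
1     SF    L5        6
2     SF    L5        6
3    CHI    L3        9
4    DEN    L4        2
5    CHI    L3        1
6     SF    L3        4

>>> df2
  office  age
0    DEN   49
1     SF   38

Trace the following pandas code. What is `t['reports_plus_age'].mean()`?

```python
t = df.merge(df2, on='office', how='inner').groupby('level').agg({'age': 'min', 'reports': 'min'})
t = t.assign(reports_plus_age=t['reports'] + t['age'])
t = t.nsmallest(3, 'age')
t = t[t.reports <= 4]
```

42.0

merge on 'office' (how='inner') → 5 rows:
  office level  reports  age
0     SF    L7        4   38
1     SF    L5        6   38
2     SF    L5        6   38
3    DEN    L4        2   49
4     SF    L3        4   38
group by level: min(age), min(reports):
       age  reports
level              
L3      38        4
L4      49        2
L5      38        6
L7      38        4
add column reports_plus_age = t['reports'] + t['age']:
       age  reports  reports_plus_age
level                                
L3      38        4                42
L4      49        2                51
L5      38        6                44
L7      38        4                42
take 3 rows with smallest age:
       age  reports  reports_plus_age
level                                
L3      38        4                42
L5      38        6                44
L7      38        4                42
filter rows where reports <= 4:
       age  reports  reports_plus_age
level                                
L3      38        4                42
L7      38        4                42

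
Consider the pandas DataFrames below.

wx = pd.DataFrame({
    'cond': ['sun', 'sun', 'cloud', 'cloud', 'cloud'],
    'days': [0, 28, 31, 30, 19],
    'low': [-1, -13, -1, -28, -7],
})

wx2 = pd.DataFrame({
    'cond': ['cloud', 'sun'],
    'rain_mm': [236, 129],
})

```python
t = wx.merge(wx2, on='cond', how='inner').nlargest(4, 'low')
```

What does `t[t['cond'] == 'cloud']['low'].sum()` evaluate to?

merge on 'cond' (how='inner') → 5 rows:
    cond  days  low  rain_mm
0    sun     0   -1      129
1    sun    28  -13      129
2  cloud    31   -1      236
3  cloud    30  -28      236
4  cloud    19   -7      236
take 4 rows with largest low:
    cond  days  low  rain_mm
0    sun     0   -1      129
2  cloud    31   -1      236
4  cloud    19   -7      236
1    sun    28  -13      129
filter rows where cond == 'cloud':
    cond  days  low  rain_mm
2  cloud    31   -1      236
4  cloud    19   -7      236

-8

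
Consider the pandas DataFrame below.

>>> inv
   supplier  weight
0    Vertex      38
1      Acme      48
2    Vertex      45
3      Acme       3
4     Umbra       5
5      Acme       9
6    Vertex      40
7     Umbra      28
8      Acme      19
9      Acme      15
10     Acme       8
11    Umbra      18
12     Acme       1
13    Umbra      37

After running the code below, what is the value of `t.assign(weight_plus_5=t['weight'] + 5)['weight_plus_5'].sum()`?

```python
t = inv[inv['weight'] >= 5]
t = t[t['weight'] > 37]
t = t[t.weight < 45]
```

88

filter rows where weight >= 5:
   supplier  weight
0    Vertex      38
1      Acme      48
2    Vertex      45
4     Umbra       5
5      Acme       9
6    Vertex      40
7     Umbra      28
8      Acme      19
9      Acme      15
10     Acme       8
11    Umbra      18
13    Umbra      37
filter rows where weight > 37:
  supplier  weight
0   Vertex      38
1     Acme      48
2   Vertex      45
6   Vertex      40
filter rows where weight < 45:
  supplier  weight
0   Vertex      38
6   Vertex      40
add column weight_plus_5 = t['weight'] + 5:
  supplier  weight  weight_plus_5
0   Vertex      38             43
6   Vertex      40             45
Taking the sum of column 'weight_plus_5' gives 88.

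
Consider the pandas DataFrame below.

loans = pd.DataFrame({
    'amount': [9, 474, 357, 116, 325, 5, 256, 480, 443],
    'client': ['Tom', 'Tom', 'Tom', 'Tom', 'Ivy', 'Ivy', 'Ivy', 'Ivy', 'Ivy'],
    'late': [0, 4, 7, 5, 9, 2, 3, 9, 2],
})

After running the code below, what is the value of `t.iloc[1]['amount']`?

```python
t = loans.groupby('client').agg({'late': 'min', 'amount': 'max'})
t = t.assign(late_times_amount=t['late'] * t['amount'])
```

group by client: min(late), max(amount):
        late  amount
client              
Ivy        2     480
Tom        0     474
add column late_times_amount = t['late'] * t['amount']:
        late  amount  late_times_amount
client                                 
Ivy        2     480                960
Tom        0     474                  0
Reading off the value at position 1, column 'amount', we get 474.

474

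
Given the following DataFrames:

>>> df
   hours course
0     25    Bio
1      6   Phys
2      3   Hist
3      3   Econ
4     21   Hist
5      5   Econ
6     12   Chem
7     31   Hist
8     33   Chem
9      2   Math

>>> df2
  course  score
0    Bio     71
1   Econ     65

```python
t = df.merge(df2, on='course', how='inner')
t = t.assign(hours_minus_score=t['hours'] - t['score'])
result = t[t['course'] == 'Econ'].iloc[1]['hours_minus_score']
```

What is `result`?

-60

merge on 'course' (how='inner') → 3 rows:
   hours course  score
0     25    Bio     71
1      3   Econ     65
2      5   Econ     65
add column hours_minus_score = t['hours'] - t['score']:
   hours course  score  hours_minus_score
0     25    Bio     71                -46
1      3   Econ     65                -62
2      5   Econ     65                -60
filter rows where course == 'Econ':
   hours course  score  hours_minus_score
1      3   Econ     65                -62
2      5   Econ     65                -60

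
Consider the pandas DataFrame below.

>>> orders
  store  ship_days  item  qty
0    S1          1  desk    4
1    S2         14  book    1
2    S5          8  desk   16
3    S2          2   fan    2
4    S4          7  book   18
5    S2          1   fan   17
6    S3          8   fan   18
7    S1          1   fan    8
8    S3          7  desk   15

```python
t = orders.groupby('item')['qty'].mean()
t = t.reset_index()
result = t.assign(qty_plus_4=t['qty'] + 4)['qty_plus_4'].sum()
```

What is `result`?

44.4166666667

group by item, mean of qty:
item
book     9.500000
desk    11.666667
fan     11.250000
Name: qty, dtype: float64
reset_index():
   item        qty
0  book   9.500000
1  desk  11.666667
2   fan  11.250000
add column qty_plus_4 = t['qty'] + 4:
   item        qty  qty_plus_4
0  book   9.500000   13.500000
1  desk  11.666667   15.666667
2   fan  11.250000   15.250000
The sum of column 'qty_plus_4' is 44.4166666667.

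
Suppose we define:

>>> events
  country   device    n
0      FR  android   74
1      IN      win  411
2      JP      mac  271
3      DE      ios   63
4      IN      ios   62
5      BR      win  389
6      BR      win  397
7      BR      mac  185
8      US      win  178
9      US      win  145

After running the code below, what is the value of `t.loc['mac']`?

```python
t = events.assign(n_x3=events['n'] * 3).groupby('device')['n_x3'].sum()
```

1368

add column n_x3 = events['n'] * 3:
  country   device    n  n_x3
0      FR  android   74   222
1      IN      win  411  1233
2      JP      mac  271   813
3      DE      ios   63   189
4      IN      ios   62   186
5      BR      win  389  1167
6      BR      win  397  1191
7      BR      mac  185   555
8      US      win  178   534
9      US      win  145   435
group by device, sum of n_x3:
device
android     222
ios         375
mac        1368
win        4560
Name: n_x3, dtype: int64
value at index 'mac' → 1368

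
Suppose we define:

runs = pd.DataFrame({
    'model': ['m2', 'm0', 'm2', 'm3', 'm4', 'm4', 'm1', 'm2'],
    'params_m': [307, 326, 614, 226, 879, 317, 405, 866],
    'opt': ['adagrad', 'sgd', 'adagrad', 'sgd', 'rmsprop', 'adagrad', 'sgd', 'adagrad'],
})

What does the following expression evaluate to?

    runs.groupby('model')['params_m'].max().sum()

2702

group by model, max of params_m:
model
m0    326
m1    405
m2    866
m3    226
m4    879
Name: params_m, dtype: int64
So sum() = 2702.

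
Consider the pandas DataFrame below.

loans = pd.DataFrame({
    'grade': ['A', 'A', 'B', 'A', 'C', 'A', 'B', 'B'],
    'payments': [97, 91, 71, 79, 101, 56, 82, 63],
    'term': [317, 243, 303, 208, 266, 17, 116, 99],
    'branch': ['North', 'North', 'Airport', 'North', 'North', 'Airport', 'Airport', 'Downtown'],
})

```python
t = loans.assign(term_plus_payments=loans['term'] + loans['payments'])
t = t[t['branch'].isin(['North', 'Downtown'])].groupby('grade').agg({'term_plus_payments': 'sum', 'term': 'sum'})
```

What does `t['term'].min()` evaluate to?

add column term_plus_payments = loans['term'] + loans['payments']:
  grade  payments  term    branch  term_plus_payments
0     A        97   317     North                 414
1     A        91   243     North                 334
2     B        71   303   Airport                 374
3     A        79   208     North                 287
4     C       101   266     North                 367
5     A        56    17   Airport                  73
6     B        82   116   Airport                 198
7     B        63    99  Downtown                 162
filter rows where branch in ['North', 'Downtown']:
  grade  payments  term    branch  term_plus_payments
0     A        97   317     North                 414
1     A        91   243     North                 334
3     A        79   208     North                 287
4     C       101   266     North                 367
7     B        63    99  Downtown                 162
group by grade: sum(term_plus_payments), sum(term):
       term_plus_payments  term
grade                          
A                    1035   768
B                     162    99
C                     367   266
Taking the min of column 'term' gives 99.

99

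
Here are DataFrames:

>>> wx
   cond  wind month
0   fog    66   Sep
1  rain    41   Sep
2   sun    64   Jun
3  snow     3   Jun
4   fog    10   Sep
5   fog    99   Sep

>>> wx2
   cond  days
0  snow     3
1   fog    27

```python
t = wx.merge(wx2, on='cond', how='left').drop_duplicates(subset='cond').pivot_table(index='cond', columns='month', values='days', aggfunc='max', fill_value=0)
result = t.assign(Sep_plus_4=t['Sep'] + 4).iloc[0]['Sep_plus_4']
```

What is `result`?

31.0

merge on 'cond' (how='left') → 6 rows:
   cond  wind month  days
0   fog    66   Sep  27.0
1  rain    41   Sep   NaN
2   sun    64   Jun   NaN
3  snow     3   Jun   3.0
4   fog    10   Sep  27.0
5   fog    99   Sep  27.0
drop duplicate cond (keep=first):
   cond  wind month  days
0   fog    66   Sep  27.0
1  rain    41   Sep   NaN
2   sun    64   Jun   NaN
3  snow     3   Jun   3.0
pivot: rows=cond, cols=month, max(days):
month  Jun   Sep
cond            
fog    0.0  27.0
snow   3.0   0.0
add column Sep_plus_4 = t['Sep'] + 4:
month  Jun   Sep  Sep_plus_4
cond                        
fog    0.0  27.0        31.0
snow   3.0   0.0         4.0
Finally, value at position 0, column 'Sep_plus_4' = 31.0.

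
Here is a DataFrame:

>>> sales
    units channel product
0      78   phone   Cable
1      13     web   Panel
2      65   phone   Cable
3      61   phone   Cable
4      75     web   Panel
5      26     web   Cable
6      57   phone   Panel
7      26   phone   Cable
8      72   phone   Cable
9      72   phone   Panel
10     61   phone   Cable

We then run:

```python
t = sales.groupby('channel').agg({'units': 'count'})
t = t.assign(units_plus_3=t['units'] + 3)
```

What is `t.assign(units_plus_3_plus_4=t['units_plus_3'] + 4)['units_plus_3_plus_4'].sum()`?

group by channel, count of units:
         units
channel       
phone        8
web          3
add column units_plus_3 = t['units'] + 3:
         units  units_plus_3
channel                     
phone        8            11
web          3             6
add column units_plus_3_plus_4 = t['units_plus_3'] + 4:
         units  units_plus_3  units_plus_3_plus_4
channel                                          
phone        8            11                   15
web          3             6                   10
Reading off the sum of column 'units_plus_3_plus_4', we get 25.

25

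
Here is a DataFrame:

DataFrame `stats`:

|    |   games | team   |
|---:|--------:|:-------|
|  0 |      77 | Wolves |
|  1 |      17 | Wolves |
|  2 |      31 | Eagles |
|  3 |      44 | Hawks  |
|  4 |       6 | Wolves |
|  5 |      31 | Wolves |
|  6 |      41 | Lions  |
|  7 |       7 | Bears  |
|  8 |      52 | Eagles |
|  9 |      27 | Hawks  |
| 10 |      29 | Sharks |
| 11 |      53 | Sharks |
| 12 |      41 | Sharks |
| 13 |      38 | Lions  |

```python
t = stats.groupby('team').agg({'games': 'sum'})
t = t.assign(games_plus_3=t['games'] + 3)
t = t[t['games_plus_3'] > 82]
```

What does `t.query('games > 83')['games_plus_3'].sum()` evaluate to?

group by team, sum of games:
        games
team         
Bears       7
Eagles     83
Hawks      71
Lions      79
Sharks    123
Wolves    131
add column games_plus_3 = t['games'] + 3:
        games  games_plus_3
team                       
Bears       7            10
Eagles     83            86
Hawks      71            74
Lions      79            82
Sharks    123           126
Wolves    131           134
filter rows where games_plus_3 > 82:
        games  games_plus_3
team                       
Eagles     83            86
Sharks    123           126
Wolves    131           134
filter rows where games > 83:
        games  games_plus_3
team                       
Sharks    123           126
Wolves    131           134
The sum of column 'games_plus_3' is 260.

260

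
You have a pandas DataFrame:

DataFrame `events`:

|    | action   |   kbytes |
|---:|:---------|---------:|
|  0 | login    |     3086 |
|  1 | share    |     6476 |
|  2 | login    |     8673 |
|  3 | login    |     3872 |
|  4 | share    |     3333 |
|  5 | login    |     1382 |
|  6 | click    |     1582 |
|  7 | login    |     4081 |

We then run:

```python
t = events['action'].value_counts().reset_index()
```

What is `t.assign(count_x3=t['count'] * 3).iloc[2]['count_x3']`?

3

value_counts of action:
action
login    5
share    2
click    1
Name: count, dtype: int64
reset_index():
  action  count
0  login      5
1  share      2
2  click      1
add column count_x3 = t['count'] * 3:
  action  count  count_x3
0  login      5        15
1  share      2         6
2  click      1         3
The value at position 2, column 'count_x3' is 3.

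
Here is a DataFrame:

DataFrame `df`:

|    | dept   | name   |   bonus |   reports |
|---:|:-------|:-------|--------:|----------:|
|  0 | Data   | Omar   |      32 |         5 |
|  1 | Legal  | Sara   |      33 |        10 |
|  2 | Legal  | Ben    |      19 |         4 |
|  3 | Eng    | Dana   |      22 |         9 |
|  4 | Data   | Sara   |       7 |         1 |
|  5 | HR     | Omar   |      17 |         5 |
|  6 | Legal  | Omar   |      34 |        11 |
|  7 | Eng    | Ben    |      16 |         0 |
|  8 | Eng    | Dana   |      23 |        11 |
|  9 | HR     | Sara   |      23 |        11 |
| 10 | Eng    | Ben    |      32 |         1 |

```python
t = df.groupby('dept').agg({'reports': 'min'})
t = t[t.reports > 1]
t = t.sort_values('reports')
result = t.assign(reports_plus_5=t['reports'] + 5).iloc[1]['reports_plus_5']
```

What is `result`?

10

group by dept, min of reports:
       reports
dept          
Data         1
Eng          0
HR           5
Legal        4
filter rows where reports > 1:
       reports
dept          
HR           5
Legal        4
sort by reports:
       reports
dept          
Legal        4
HR           5
add column reports_plus_5 = t['reports'] + 5:
       reports  reports_plus_5
dept                          
Legal        4               9
HR           5              10
value at position 1, column 'reports_plus_5' → 10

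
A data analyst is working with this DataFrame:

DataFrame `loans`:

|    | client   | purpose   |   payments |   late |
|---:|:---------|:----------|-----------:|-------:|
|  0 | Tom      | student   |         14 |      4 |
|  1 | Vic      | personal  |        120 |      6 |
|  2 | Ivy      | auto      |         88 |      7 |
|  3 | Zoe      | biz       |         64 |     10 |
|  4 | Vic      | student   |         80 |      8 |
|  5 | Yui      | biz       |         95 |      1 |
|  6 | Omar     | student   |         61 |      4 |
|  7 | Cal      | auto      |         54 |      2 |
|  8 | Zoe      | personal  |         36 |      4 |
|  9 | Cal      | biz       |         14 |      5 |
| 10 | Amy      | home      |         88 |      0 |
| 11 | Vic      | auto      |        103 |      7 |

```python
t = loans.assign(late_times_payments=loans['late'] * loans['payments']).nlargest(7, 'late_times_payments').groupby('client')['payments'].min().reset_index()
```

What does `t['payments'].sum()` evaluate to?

add column late_times_payments = loans['late'] * loans['payments']:
   client   purpose  payments  late  late_times_payments
0     Tom   student        14     4                   56
1     Vic  personal       120     6                  720
2     Ivy      auto        88     7                  616
3     Zoe       biz        64    10                  640
4     Vic   student        80     8                  640
5     Yui       biz        95     1                   95
6    Omar   student        61     4                  244
7     Cal      auto        54     2                  108
8     Zoe  personal        36     4                  144
9     Cal       biz        14     5                   70
10    Amy      home        88     0                    0
11    Vic      auto       103     7                  721
take 7 rows with largest late_times_payments:
   client   purpose  payments  late  late_times_payments
11    Vic      auto       103     7                  721
1     Vic  personal       120     6                  720
3     Zoe       biz        64    10                  640
4     Vic   student        80     8                  640
2     Ivy      auto        88     7                  616
6    Omar   student        61     4                  244
8     Zoe  personal        36     4                  144
group by client, min of payments:
client
Ivy     88
Omar    61
Vic     80
Zoe     36
Name: payments, dtype: int64
reset_index():
  client  payments
0    Ivy        88
1   Omar        61
2    Vic        80
3    Zoe        36

265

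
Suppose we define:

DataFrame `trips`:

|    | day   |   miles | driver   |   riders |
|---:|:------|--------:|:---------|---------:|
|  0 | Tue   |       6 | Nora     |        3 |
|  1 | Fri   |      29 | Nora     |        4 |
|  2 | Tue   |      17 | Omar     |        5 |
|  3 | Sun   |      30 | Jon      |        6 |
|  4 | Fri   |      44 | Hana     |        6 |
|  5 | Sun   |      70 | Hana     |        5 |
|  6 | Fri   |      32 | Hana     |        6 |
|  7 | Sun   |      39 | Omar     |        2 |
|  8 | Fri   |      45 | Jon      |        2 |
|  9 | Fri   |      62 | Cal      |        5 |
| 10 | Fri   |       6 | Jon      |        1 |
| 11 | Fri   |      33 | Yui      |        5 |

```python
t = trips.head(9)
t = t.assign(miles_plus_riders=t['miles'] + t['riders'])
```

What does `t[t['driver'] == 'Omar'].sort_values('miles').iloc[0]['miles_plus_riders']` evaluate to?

take first 9 rows:
   day  miles driver  riders
0  Tue      6   Nora       3
1  Fri     29   Nora       4
2  Tue     17   Omar       5
3  Sun     30    Jon       6
4  Fri     44   Hana       6
5  Sun     70   Hana       5
6  Fri     32   Hana       6
7  Sun     39   Omar       2
8  Fri     45    Jon       2
add column miles_plus_riders = t['miles'] + t['riders']:
   day  miles driver  riders  miles_plus_riders
0  Tue      6   Nora       3                  9
1  Fri     29   Nora       4                 33
2  Tue     17   Omar       5                 22
3  Sun     30    Jon       6                 36
4  Fri     44   Hana       6                 50
5  Sun     70   Hana       5                 75
6  Fri     32   Hana       6                 38
7  Sun     39   Omar       2                 41
8  Fri     45    Jon       2                 47
filter rows where driver == 'Omar':
   day  miles driver  riders  miles_plus_riders
2  Tue     17   Omar       5                 22
7  Sun     39   Omar       2                 41
sort by miles:
   day  miles driver  riders  miles_plus_riders
2  Tue     17   Omar       5                 22
7  Sun     39   Omar       2                 41
Taking the value at position 0, column 'miles_plus_riders' gives 22.

22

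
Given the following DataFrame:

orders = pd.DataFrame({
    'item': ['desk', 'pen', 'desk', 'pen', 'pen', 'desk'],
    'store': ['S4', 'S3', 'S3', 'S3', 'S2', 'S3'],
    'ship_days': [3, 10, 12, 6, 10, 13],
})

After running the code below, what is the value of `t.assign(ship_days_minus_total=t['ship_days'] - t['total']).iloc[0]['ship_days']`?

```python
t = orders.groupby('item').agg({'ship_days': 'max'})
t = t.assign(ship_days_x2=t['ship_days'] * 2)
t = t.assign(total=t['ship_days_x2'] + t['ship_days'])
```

13

group by item, max of ship_days:
      ship_days
item           
desk         13
pen          10
add column ship_days_x2 = t['ship_days'] * 2:
      ship_days  ship_days_x2
item                         
desk         13            26
pen          10            20
add column total = t['ship_days_x2'] + t['ship_days']:
      ship_days  ship_days_x2  total
item                                
desk         13            26     39
pen          10            20     30
add column ship_days_minus_total = t['ship_days'] - t['total']:
      ship_days  ship_days_x2  total  ship_days_minus_total
item                                                       
desk         13            26     39                    -26
pen          10            20     30                    -20
value at position 0, column 'ship_days' → 13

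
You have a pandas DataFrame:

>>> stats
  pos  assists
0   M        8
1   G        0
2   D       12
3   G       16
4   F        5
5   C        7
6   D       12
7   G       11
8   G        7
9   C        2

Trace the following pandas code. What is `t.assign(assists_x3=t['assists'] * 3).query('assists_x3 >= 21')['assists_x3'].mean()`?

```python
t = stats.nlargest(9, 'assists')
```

take 9 rows with largest assists:
  pos  assists
3   G       16
2   D       12
6   D       12
7   G       11
0   M        8
5   C        7
8   G        7
4   F        5
9   C        2
add column assists_x3 = t['assists'] * 3:
  pos  assists  assists_x3
3   G       16          48
2   D       12          36
6   D       12          36
7   G       11          33
0   M        8          24
5   C        7          21
8   G        7          21
4   F        5          15
9   C        2           6
filter rows where assists_x3 >= 21:
  pos  assists  assists_x3
3   G       16          48
2   D       12          36
6   D       12          36
7   G       11          33
0   M        8          24
5   C        7          21
8   G        7          21
mean of column 'assists_x3' → 31.2857142857

31.2857142857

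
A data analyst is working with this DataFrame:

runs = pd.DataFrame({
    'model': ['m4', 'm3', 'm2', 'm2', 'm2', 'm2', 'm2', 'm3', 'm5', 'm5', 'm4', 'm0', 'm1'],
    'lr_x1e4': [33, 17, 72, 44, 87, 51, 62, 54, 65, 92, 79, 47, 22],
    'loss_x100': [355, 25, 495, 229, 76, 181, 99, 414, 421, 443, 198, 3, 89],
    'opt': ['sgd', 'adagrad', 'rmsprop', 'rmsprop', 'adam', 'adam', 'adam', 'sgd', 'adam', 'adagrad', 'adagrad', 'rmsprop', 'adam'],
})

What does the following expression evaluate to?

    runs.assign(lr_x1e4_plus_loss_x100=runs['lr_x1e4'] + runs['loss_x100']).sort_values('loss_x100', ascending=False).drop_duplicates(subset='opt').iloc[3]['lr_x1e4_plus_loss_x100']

468

add column lr_x1e4_plus_loss_x100 = runs['lr_x1e4'] + runs['loss_x100']:
   model  lr_x1e4  loss_x100      opt  lr_x1e4_plus_loss_x100
0     m4       33        355      sgd                     388
1     m3       17         25  adagrad                      42
2     m2       72        495  rmsprop                     567
3     m2       44        229  rmsprop                     273
4     m2       87         76     adam                     163
5     m2       51        181     adam                     232
6     m2       62         99     adam                     161
7     m3       54        414      sgd                     468
8     m5       65        421     adam                     486
9     m5       92        443  adagrad                     535
10    m4       79        198  adagrad                     277
11    m0       47          3  rmsprop                      50
12    m1       22         89     adam                     111
sort by loss_x100 descending:
   model  lr_x1e4  loss_x100      opt  lr_x1e4_plus_loss_x100
2     m2       72        495  rmsprop                     567
9     m5       92        443  adagrad                     535
8     m5       65        421     adam                     486
7     m3       54        414      sgd                     468
0     m4       33        355      sgd                     388
3     m2       44        229  rmsprop                     273
10    m4       79        198  adagrad                     277
5     m2       51        181     adam                     232
6     m2       62         99     adam                     161
12    m1       22         89     adam                     111
4     m2       87         76     adam                     163
1     m3       17         25  adagrad                      42
11    m0       47          3  rmsprop                      50
drop duplicate opt (keep=first):
  model  lr_x1e4  loss_x100      opt  lr_x1e4_plus_loss_x100
2    m2       72        495  rmsprop                     567
9    m5       92        443  adagrad                     535
8    m5       65        421     adam                     486
7    m3       54        414      sgd                     468
Hence 468.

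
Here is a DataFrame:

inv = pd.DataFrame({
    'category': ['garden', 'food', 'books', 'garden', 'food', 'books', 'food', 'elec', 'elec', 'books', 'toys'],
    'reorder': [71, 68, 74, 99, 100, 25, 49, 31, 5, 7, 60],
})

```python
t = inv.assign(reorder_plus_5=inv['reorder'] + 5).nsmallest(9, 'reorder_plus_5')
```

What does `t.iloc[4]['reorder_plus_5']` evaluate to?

add column reorder_plus_5 = inv['reorder'] + 5:
   category  reorder  reorder_plus_5
0    garden       71              76
1      food       68              73
2     books       74              79
3    garden       99             104
4      food      100             105
5     books       25              30
6      food       49              54
7      elec       31              36
8      elec        5              10
9     books        7              12
10     toys       60              65
take 9 rows with smallest reorder_plus_5:
   category  reorder  reorder_plus_5
8      elec        5              10
9     books        7              12
5     books       25              30
7      elec       31              36
6      food       49              54
10     toys       60              65
1      food       68              73
0    garden       71              76
2     books       74              79
Hence 54.

54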